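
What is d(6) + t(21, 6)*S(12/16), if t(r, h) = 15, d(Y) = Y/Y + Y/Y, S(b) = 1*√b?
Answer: 2 + 15*√3/2 ≈ 14.990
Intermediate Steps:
S(b) = √b
d(Y) = 2 (d(Y) = 1 + 1 = 2)
d(6) + t(21, 6)*S(12/16) = 2 + 15*√(12/16) = 2 + 15*√(12*(1/16)) = 2 + 15*√(¾) = 2 + 15*(√3/2) = 2 + 15*√3/2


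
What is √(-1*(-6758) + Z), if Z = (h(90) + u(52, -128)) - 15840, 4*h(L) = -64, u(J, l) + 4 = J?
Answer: 5*I*√362 ≈ 95.131*I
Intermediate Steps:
u(J, l) = -4 + J
h(L) = -16 (h(L) = (¼)*(-64) = -16)
Z = -15808 (Z = (-16 + (-4 + 52)) - 15840 = (-16 + 48) - 15840 = 32 - 15840 = -15808)
√(-1*(-6758) + Z) = √(-1*(-6758) - 15808) = √(6758 - 15808) = √(-9050) = 5*I*√362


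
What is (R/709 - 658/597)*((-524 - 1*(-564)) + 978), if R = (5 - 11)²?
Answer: -453040540/423273 ≈ -1070.3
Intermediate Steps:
R = 36 (R = (-6)² = 36)
(R/709 - 658/597)*((-524 - 1*(-564)) + 978) = (36/709 - 658/597)*((-524 - 1*(-564)) + 978) = (36*(1/709) - 658*1/597)*((-524 + 564) + 978) = (36/709 - 658/597)*(40 + 978) = -445030/423273*1018 = -453040540/423273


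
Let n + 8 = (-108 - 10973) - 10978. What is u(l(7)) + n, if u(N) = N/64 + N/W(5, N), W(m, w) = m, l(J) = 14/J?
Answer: -3530651/160 ≈ -22067.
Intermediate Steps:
u(N) = 69*N/320 (u(N) = N/64 + N/5 = 69*N/320)
n = -22067 (n = -8 + ((-108 - 10973) - 10978) = -8 + (-11081 - 10978) = -8 - 22059 = -22067)
u(l(7)) + n = 69*(14/7)/320 - 22067 = 69*(14*(⅐))/320 - 22067 = (69/320)*2 - 22067 = 69/160 - 22067 = -3530651/160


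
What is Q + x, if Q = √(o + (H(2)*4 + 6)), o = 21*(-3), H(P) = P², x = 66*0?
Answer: I*√41 ≈ 6.4031*I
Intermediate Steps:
x = 0
o = -63
Q = I*√41 (Q = √(-63 + (2²*4 + 6)) = √(-63 + (4*4 + 6)) = √(-63 + (16 + 6)) = √(-63 + 22) = √(-41) = I*√41 ≈ 6.4031*I)
Q + x = I*√41 + 0 = I*√41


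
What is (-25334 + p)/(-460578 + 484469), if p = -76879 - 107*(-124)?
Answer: -88945/23891 ≈ -3.7229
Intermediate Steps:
p = -63611 (p = -76879 - 1*(-13268) = -76879 + 13268 = -63611)
(-25334 + p)/(-460578 + 484469) = (-25334 - 63611)/(-460578 + 484469) = -88945/23891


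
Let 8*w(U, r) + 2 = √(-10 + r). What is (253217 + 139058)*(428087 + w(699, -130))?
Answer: 671710919425/4 + 392275*I*√35/4 ≈ 1.6793e+11 + 5.8018e+5*I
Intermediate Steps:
w(U, r) = -¼ + √(-10 + r)/8
(253217 + 139058)*(428087 + w(699, -130)) = (253217 + 139058)*(428087 + (-¼ + √(-10 - 130)/8)) = 392275*(428087 + (-¼ + √(-140)/8)) = 392275*(428087 + (-¼ + (2*I*√35)/8)) = 392275*(428087 + (-¼ + I*√35/4)) = 392275*(1712347/4 + I*√35/4) = 671710919425/4 + 392275*I*√35/4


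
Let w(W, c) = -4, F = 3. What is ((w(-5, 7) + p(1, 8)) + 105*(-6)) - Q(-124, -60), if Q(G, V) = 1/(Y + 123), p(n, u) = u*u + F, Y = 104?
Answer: -128710/227 ≈ -567.00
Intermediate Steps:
p(n, u) = 3 + u² (p(n, u) = u*u + 3 = u² + 3 = 3 + u²)
Q(G, V) = 1/227 (Q(G, V) = 1/(104 + 123) = 1/227)
((w(-5, 7) + p(1, 8)) + 105*(-6)) - Q(-124, -60) = ((-4 + (3 + 8²)) + 105*(-6)) - 1*1/227 = ((-4 + (3 + 64)) - 630) - 1/227 = ((-4 + 67) - 630) - 1/227 = (63 - 630) - 1/227 = -567 - 1/227 = -128710/227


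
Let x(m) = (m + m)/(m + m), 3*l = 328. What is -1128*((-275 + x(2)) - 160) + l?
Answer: 1468984/3 ≈ 4.8966e+5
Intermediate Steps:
l = 328/3 (l = (⅓)*328 = 328/3 ≈ 109.33)
x(m) = 1 (x(m) = (2*m)/((2*m)) = (2*m)*(1/(2*m)) = 1)
-1128*((-275 + x(2)) - 160) + l = -1128*((-275 + 1) - 160) + 328/3 = -1128*(-274 - 160) + 328/3 = -1128*(-434) + 328/3 = 489552 + 328/3 = 1468984/3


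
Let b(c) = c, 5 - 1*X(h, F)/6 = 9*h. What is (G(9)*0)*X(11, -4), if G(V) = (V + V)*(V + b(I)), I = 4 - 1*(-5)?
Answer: 0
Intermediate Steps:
I = 9 (I = 4 + 5 = 9)
X(h, F) = 30 - 54*h
G(V) = 2*V*(9 + V) (G(V) = (V + V)*(V + 9) = (2*V)*(9 + V) = 2*V*(9 + V))
(G(9)*0)*X(11, -4) = ((2*9*(9 + 9))*0)*(30 - 54*11) = ((2*9*18)*0)*(30 - 594) = (324*0)*(-564) = 0*(-564) = 0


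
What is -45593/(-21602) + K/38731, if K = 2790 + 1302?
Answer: 24081271/10865806 ≈ 2.2162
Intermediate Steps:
K = 4092
-45593/(-21602) + K/38731 = -45593/(-21602) + 4092/38731 = -45593*(-1/21602) + 4092*(1/38731) = 45593/21602 + 372/3521 = 24081271/10865806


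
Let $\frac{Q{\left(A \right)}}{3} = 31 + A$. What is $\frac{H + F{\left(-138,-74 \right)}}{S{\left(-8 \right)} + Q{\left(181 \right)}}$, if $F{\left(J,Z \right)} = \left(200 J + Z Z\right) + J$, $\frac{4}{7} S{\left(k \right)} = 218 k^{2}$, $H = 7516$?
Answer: $- \frac{7373}{12526} \approx -0.58862$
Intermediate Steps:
$S{\left(k \right)} = \frac{763 k^{2}}{2}$ ($S{\left(k \right)} = \frac{7 \cdot 218 k^{2}}{4} = \frac{763 k^{2}}{2}$)
$F{\left(J,Z \right)} = Z^{2} + 201 J$ ($F{\left(J,Z \right)} = \left(200 J + Z^{2}\right) + J = \left(Z^{2} + 200 J\right) + J = Z^{2} + 201 J$)
$Q{\left(A \right)} = 93 + 3 A$ ($Q{\left(A \right)} = 3 \left(31 + A\right) = 93 + 3 A$)
$\frac{H + F{\left(-138,-74 \right)}}{S{\left(-8 \right)} + Q{\left(181 \right)}} = \frac{7516 + \left(\left(-74\right)^{2} + 201 \left(-138\right)\right)}{\frac{763 \left(-8\right)^{2}}{2} + \left(93 + 3 \cdot 181\right)} = \frac{7516 + \left(5476 - 27738\right)}{\frac{763}{2} \cdot 64 + \left(93 + 543\right)} = \frac{7516 - 22262}{24416 + 636} = - \frac{14746}{25052} = \left(-14746\right) \frac{1}{25052} = - \frac{7373}{12526}$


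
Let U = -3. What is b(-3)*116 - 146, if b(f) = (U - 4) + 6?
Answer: -262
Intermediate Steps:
b(f) = -1 (b(f) = (-3 - 4) + 6 = -7 + 6 = -1)
b(-3)*116 - 146 = -1*116 - 146 = -116 - 146 = -262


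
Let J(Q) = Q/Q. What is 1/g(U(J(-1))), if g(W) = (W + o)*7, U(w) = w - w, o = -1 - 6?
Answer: -1/49 ≈ -0.020408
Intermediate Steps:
o = -7 (o = -1 - 1*6 = -1 - 6 = -7)
J(Q) = 1
U(w) = 0
g(W) = -49 + 7*W (g(W) = (W - 7)*7 = (-7 + W)*7 = -49 + 7*W)
1/g(U(J(-1))) = 1/(-49 + 7*0) = 1/(-49 + 0) = 1/(-49) = -1/49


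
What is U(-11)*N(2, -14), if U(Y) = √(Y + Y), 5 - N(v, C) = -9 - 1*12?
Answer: 26*I*√22 ≈ 121.95*I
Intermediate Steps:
N(v, C) = 26 (N(v, C) = 5 - (-9 - 1*12) = 5 - (-9 - 12) = 5 - 1*(-21) = 5 + 21 = 26)
U(Y) = √2*√Y (U(Y) = √(2*Y) = √2*√Y)
U(-11)*N(2, -14) = (√2*√(-11))*26 = (√2*(I*√11))*26 = (I*√22)*26 = 26*I*√22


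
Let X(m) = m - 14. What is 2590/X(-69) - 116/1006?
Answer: -1307584/41749 ≈ -31.320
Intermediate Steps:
X(m) = -14 + m
2590/X(-69) - 116/1006 = 2590/(-14 - 69) - 116/1006 = 2590/(-83) - 116*1/1006 = 2590*(-1/83) - 58/503 = -2590/83 - 58/503 = -1307584/41749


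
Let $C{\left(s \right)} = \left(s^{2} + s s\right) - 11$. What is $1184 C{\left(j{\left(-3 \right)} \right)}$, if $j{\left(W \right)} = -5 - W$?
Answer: $-3552$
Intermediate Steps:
$C{\left(s \right)} = -11 + 2 s^{2}$ ($C{\left(s \right)} = \left(s^{2} + s^{2}\right) - 11 = 2 s^{2} - 11 = -11 + 2 s^{2}$)
$1184 C{\left(j{\left(-3 \right)} \right)} = 1184 \left(-11 + 2 \left(-5 - -3\right)^{2}\right) = 1184 \left(-11 + 2 \left(-5 + 3\right)^{2}\right) = 1184 \left(-11 + 2 \left(-2\right)^{2}\right) = 1184 \left(-11 + 2 \cdot 4\right) = 1184 \left(-11 + 8\right) = 1184 \left(-3\right) = -3552$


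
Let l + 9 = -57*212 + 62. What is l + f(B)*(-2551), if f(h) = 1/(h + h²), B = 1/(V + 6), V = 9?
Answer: -766471/16 ≈ -47904.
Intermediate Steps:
B = 1/15 (B = 1/(9 + 6) = 1/15 ≈ 0.066667)
l = -12031 (l = -9 + (-57*212 + 62) = -9 + (-12084 + 62) = -9 - 12022 = -12031)
l + f(B)*(-2551) = -12031 + (1/((1/15)*(1 + 1/15)))*(-2551) = -12031 + (15/(16/15))*(-2551) = -12031 + (15*(15/16))*(-2551) = -12031 + (225/16)*(-2551) = -12031 - 573975/16 = -766471/16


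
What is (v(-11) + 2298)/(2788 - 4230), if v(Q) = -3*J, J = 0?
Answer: -1149/721 ≈ -1.5936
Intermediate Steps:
v(Q) = 0 (v(Q) = -3*0 = 0)
(v(-11) + 2298)/(2788 - 4230) = (0 + 2298)/(2788 - 4230) = 2298/(-1442) = 2298*(-1/1442) = -1149/721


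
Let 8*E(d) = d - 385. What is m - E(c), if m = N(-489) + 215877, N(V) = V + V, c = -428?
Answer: 1720005/8 ≈ 2.1500e+5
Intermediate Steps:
E(d) = -385/8 + d/8 (E(d) = (d - 385)/8 = (-385 + d)/8 = -385/8 + d/8)
N(V) = 2*V
m = 214899 (m = 2*(-489) + 215877 = -978 + 215877 = 214899)
m - E(c) = 214899 - (-385/8 + (⅛)*(-428)) = 214899 - (-385/8 - 107/2) = 214899 - 1*(-813/8) = 214899 + 813/8 = 1720005/8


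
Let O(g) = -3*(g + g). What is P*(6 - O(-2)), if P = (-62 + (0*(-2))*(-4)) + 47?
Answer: 90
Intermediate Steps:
O(g) = -6*g
P = -15 (P = (-62 + 0*(-4)) + 47 = (-62 + 0) + 47 = -62 + 47 = -15)
P*(6 - O(-2)) = -15*(6 - (-6)*(-2)) = -15*(6 - 1*12) = -15*(6 - 12) = -15*(-6) = 90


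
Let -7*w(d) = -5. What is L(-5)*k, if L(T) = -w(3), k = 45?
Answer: -225/7 ≈ -32.143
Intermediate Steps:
w(d) = 5/7 (w(d) = -⅐*(-5) = 5/7)
L(T) = -5/7 (L(T) = -1*5/7 = -5/7)
L(-5)*k = -5/7*45 = -225/7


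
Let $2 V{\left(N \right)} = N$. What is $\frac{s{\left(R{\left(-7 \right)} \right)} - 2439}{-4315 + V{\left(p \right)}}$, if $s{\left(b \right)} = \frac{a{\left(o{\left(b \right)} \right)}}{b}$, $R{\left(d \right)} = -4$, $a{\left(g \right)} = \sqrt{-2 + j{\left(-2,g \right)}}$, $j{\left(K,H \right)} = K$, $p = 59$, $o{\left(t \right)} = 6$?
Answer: $\frac{1626}{2857} + \frac{i}{8571} \approx 0.56913 + 0.00011667 i$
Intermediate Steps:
$a{\left(g \right)} = 2 i$ ($a{\left(g \right)} = \sqrt{-2 - 2} = \sqrt{-4} = 2 i$)
$s{\left(b \right)} = \frac{2 i}{b}$
$V{\left(N \right)} = \frac{N}{2}$
$\frac{s{\left(R{\left(-7 \right)} \right)} - 2439}{-4315 + V{\left(p \right)}} = \frac{\frac{2 i}{-4} - 2439}{-4315 + \frac{1}{2} \cdot 59} = \frac{2 i \left(- \frac{1}{4}\right) - 2439}{-4315 + \frac{59}{2}} = \frac{- \frac{i}{2} - 2439}{- \frac{8571}{2}} = \left(-2439 - \frac{i}{2}\right) \left(- \frac{2}{8571}\right) = \frac{1626}{2857} + \frac{i}{8571}$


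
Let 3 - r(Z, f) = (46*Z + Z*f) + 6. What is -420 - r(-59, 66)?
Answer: -7025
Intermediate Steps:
r(Z, f) = -3 - 46*Z - Z*f (r(Z, f) = 3 - ((46*Z + Z*f) + 6) = 3 - (6 + 46*Z + Z*f) = 3 + (-6 - 46*Z - Z*f) = -3 - 46*Z - Z*f)
-420 - r(-59, 66) = -420 - (-3 - 46*(-59) - 1*(-59)*66) = -420 - (-3 + 2714 + 3894) = -420 - 1*6605 = -420 - 6605 = -7025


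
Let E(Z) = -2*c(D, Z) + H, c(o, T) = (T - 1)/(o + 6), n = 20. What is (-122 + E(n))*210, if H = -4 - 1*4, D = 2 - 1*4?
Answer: -29295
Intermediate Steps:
D = -2 (D = 2 - 4 = -2)
c(o, T) = (-1 + T)/(6 + o)
H = -8 (H = -4 - 4 = -8)
E(Z) = -15/2 - Z/2 (E(Z) = -2*(-1 + Z)/(6 - 2) - 8 = -2*(-1 + Z)/4 - 8 = -(-1 + Z)/2 - 8 = -2*(-¼ + Z/4) - 8 = (½ - Z/2) - 8 = -15/2 - Z/2)
(-122 + E(n))*210 = (-122 + (-15/2 - ½*20))*210 = (-122 + (-15/2 - 10))*210 = (-122 - 35/2)*210 = -279/2*210 = -29295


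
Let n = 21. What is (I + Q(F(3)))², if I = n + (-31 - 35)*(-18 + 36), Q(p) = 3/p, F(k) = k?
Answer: 1359556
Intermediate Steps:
I = -1167 (I = 21 + (-31 - 35)*(-18 + 36) = 21 - 66*18 = 21 - 1188 = -1167)
(I + Q(F(3)))² = (-1167 + 3/3)² = (-1167 + 3*(⅓))² = (-1167 + 1)² = (-1166)² = 1359556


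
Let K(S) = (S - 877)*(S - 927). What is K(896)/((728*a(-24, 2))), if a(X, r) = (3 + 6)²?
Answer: -589/58968 ≈ -0.0099885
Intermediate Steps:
a(X, r) = 81 (a(X, r) = 9² = 81)
K(S) = (-927 + S)*(-877 + S) (K(S) = (-877 + S)*(-927 + S) = (-927 + S)*(-877 + S))
K(896)/((728*a(-24, 2))) = (812979 + 896² - 1804*896)/((728*81)) = (812979 + 802816 - 1616384)/58968 = -589*1/58968 = -589/58968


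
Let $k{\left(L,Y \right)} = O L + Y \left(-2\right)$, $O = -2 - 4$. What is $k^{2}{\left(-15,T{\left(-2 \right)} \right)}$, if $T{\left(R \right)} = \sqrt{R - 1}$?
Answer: $8088 - 360 i \sqrt{3} \approx 8088.0 - 623.54 i$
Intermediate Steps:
$O = -6$
$T{\left(R \right)} = \sqrt{-1 + R}$
$k{\left(L,Y \right)} = - 6 L - 2 Y$ ($k{\left(L,Y \right)} = - 6 L + Y \left(-2\right) = - 6 L - 2 Y$)
$k^{2}{\left(-15,T{\left(-2 \right)} \right)} = \left(\left(-6\right) \left(-15\right) - 2 \sqrt{-1 - 2}\right)^{2} = \left(90 - 2 \sqrt{-3}\right)^{2} = \left(90 - 2 i \sqrt{3}\right)^{2}$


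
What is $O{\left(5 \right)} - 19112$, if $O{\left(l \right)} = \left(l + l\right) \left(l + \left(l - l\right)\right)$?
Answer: $-19062$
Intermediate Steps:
$O{\left(l \right)} = 2 l^{2}$ ($O{\left(l \right)} = 2 l \left(l + 0\right) = 2 l l = 2 l^{2}$)
$O{\left(5 \right)} - 19112 = 2 \cdot 5^{2} - 19112 = 2 \cdot 25 - 19112 = 50 - 19112 = -19062$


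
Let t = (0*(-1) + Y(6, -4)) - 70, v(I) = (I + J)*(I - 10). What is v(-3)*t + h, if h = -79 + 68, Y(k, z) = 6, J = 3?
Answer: -11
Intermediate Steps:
v(I) = (-10 + I)*(3 + I) (v(I) = (I + 3)*(I - 10) = (3 + I)*(-10 + I) = (-10 + I)*(3 + I))
h = -11
t = -64 (t = (0*(-1) + 6) - 70 = (0 + 6) - 70 = 6 - 70 = -64)
v(-3)*t + h = (-30 + (-3)**2 - 7*(-3))*(-64) - 11 = (-30 + 9 + 21)*(-64) - 11 = 0*(-64) - 11 = 0 - 11 = -11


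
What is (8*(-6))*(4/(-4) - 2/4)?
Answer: 72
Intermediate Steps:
(8*(-6))*(4/(-4) - 2/4) = -48*(4*(-1/4) - 2*1/4) = -48*(-1 - 1/2) = -48*(-3/2) = 72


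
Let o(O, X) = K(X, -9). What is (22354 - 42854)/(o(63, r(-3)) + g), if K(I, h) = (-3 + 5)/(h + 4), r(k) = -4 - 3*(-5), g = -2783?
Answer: 102500/13917 ≈ 7.3651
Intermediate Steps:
r(k) = 11 (r(k) = -4 + 15 = 11)
K(I, h) = 2/(4 + h)
o(O, X) = -⅖ (o(O, X) = 2/(4 - 9) = 2/(-5) = 2*(-⅕) = -⅖)
(22354 - 42854)/(o(63, r(-3)) + g) = (22354 - 42854)/(-⅖ - 2783) = -20500/(-13917/5) = -20500*(-5/13917) = 102500/13917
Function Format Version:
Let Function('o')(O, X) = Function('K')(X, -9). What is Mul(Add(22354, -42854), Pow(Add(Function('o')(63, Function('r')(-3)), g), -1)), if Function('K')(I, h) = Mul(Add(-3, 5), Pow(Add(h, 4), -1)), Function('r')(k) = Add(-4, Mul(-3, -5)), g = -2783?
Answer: Rational(102500, 13917) ≈ 7.3651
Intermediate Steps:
Function('r')(k) = 11 (Function('r')(k) = Add(-4, 15) = 11)
Function('K')(I, h) = Mul(2, Pow(Add(4, h), -1))
Function('o')(O, X) = Rational(-2, 5) (Function('o')(O, X) = Mul(2, Pow(Add(4, -9), -1)) = Mul(2, Pow(-5, -1)) = Mul(2, Rational(-1, 5)) = Rational(-2, 5))
Mul(Add(22354, -42854), Pow(Add(Function('o')(63, Function('r')(-3)), g), -1)) = Mul(Add(22354, -42854), Pow(Add(Rational(-2, 5), -2783), -1)) = Mul(-20500, Pow(Rational(-13917, 5), -1)) = Mul(-20500, Rational(-5, 13917)) = Rational(102500, 13917)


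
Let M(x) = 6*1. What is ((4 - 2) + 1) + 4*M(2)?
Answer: 27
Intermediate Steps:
M(x) = 6
((4 - 2) + 1) + 4*M(2) = ((4 - 2) + 1) + 4*6 = (2 + 1) + 24 = 3 + 24 = 27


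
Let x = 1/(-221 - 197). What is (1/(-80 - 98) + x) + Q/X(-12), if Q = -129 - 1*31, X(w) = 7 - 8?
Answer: 2976011/18601 ≈ 159.99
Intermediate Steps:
X(w) = -1
Q = -160 (Q = -129 - 31 = -160)
x = -1/418 (x = 1/(-418) = -1/418 ≈ -0.0023923)
(1/(-80 - 98) + x) + Q/X(-12) = (1/(-80 - 98) - 1/418) - 160/(-1) = (1/(-178) - 1/418) - 160*(-1) = (-1/178 - 1/418) + 160 = -149/18601 + 160 = 2976011/18601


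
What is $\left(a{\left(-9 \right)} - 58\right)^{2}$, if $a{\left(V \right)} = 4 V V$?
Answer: $70756$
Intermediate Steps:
$a{\left(V \right)} = 4 V^{2}$
$\left(a{\left(-9 \right)} - 58\right)^{2} = \left(4 \left(-9\right)^{2} - 58\right)^{2} = \left(4 \cdot 81 - 58\right)^{2} = \left(324 - 58\right)^{2} = 266^{2} = 70756$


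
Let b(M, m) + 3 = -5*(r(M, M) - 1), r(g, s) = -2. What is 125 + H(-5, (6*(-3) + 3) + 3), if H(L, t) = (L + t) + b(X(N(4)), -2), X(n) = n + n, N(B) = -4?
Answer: 120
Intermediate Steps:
X(n) = 2*n
b(M, m) = 12 (b(M, m) = -3 - 5*(-2 - 1) = -3 - 5*(-3) = -3 + 15 = 12)
H(L, t) = 12 + L + t (H(L, t) = (L + t) + 12 = 12 + L + t)
125 + H(-5, (6*(-3) + 3) + 3) = 125 + (12 - 5 + ((6*(-3) + 3) + 3)) = 125 + (12 - 5 + ((-18 + 3) + 3)) = 125 + (12 - 5 + (-15 + 3)) = 125 + (12 - 5 - 12) = 125 - 5 = 120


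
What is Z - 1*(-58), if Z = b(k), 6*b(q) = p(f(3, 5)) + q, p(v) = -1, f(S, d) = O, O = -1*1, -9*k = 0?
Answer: 347/6 ≈ 57.833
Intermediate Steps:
k = 0 (k = -1/9*0 = 0)
O = -1
f(S, d) = -1
b(q) = -1/6 + q/6 (b(q) = (-1 + q)/6 = -1/6 + q/6)
Z = -1/6 (Z = -1/6 + (1/6)*0 = -1/6 + 0 = -1/6 ≈ -0.16667)
Z - 1*(-58) = -1/6 - 1*(-58) = -1/6 + 58 = 347/6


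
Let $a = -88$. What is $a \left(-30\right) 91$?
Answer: $240240$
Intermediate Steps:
$a \left(-30\right) 91 = \left(-88\right) \left(-30\right) 91 = 2640 \cdot 91 = 240240$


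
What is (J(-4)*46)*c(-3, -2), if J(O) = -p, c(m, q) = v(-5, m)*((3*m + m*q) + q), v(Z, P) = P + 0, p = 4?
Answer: -2760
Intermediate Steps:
v(Z, P) = P
c(m, q) = m*(q + 3*m + m*q) (c(m, q) = m*((3*m + m*q) + q) = m*(q + 3*m + m*q))
J(O) = -4 (J(O) = -1*4 = -4)
(J(-4)*46)*c(-3, -2) = (-4*46)*(-3*(-2 + 3*(-3) - 3*(-2))) = -(-552)*(-2 - 9 + 6) = -(-552)*(-5) = -184*15 = -2760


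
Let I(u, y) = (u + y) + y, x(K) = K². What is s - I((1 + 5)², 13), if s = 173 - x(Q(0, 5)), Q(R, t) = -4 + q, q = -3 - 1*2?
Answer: 30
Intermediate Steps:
q = -5 (q = -3 - 2 = -5)
Q(R, t) = -9 (Q(R, t) = -4 - 5 = -9)
I(u, y) = u + 2*y
s = 92 (s = 173 - 1*(-9)² = 173 - 1*81 = 173 - 81 = 92)
s - I((1 + 5)², 13) = 92 - ((1 + 5)² + 2*13) = 92 - (6² + 26) = 92 - (36 + 26) = 92 - 1*62 = 92 - 62 = 30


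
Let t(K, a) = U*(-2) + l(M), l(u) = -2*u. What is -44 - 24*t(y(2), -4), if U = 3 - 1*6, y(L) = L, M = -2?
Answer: -284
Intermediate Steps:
U = -3 (U = 3 - 6 = -3)
t(K, a) = 10 (t(K, a) = -3*(-2) - 2*(-2) = 6 + 4 = 10)
-44 - 24*t(y(2), -4) = -44 - 24*10 = -44 - 240 = -284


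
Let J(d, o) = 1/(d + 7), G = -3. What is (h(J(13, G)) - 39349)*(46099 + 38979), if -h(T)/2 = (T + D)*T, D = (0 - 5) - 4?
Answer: -334765807719/100 ≈ -3.3477e+9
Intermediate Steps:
J(d, o) = 1/(7 + d)
D = -9 (D = -5 - 4 = -9)
h(T) = -2*T*(-9 + T) (h(T) = -2*(T - 9)*T = -2*(-9 + T)*T = -2*T*(-9 + T))
(h(J(13, G)) - 39349)*(46099 + 38979) = (2*(9 - 1/(7 + 13))/(7 + 13) - 39349)*(46099 + 38979) = (2*(9 - 1/20)/20 - 39349)*85078 = (2*(1/20)*(9 - 1*1/20) - 39349)*85078 = (2*(1/20)*(9 - 1/20) - 39349)*85078 = (2*(1/20)*(179/20) - 39349)*85078 = (179/200 - 39349)*85078 = -7869621/200*85078 = -334765807719/100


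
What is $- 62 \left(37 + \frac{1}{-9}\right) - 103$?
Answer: $- \frac{21511}{9} \approx -2390.1$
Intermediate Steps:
$- 62 \left(37 + \frac{1}{-9}\right) - 103 = - 62 \left(37 - \frac{1}{9}\right) - 103 = \left(-62\right) \frac{332}{9} - 103 = - \frac{20584}{9} - 103 = - \frac{21511}{9}$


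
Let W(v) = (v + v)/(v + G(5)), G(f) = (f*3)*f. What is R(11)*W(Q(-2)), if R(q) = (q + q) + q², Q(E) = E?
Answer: -572/73 ≈ -7.8356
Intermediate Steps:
G(f) = 3*f² (G(f) = (3*f)*f = 3*f²)
R(q) = q² + 2*q (R(q) = 2*q + q² = q² + 2*q)
W(v) = 2*v/(75 + v) (W(v) = (v + v)/(v + 3*5²) = (2*v)/(v + 3*25) = (2*v)/(v + 75) = (2*v)/(75 + v) = 2*v/(75 + v))
R(11)*W(Q(-2)) = (11*(2 + 11))*(2*(-2)/(75 - 2)) = (11*13)*(2*(-2)/73) = 143*(2*(-2)*(1/73)) = 143*(-4/73) = -572/73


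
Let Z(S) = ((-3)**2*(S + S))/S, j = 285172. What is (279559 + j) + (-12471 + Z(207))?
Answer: 552278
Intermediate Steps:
Z(S) = 18 (Z(S) = (9*(2*S))/S = (18*S)/S = 18)
(279559 + j) + (-12471 + Z(207)) = (279559 + 285172) + (-12471 + 18) = 564731 - 12453 = 552278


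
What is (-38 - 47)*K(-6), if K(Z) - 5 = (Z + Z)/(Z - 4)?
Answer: -527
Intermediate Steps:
K(Z) = 5 + 2*Z/(-4 + Z) (K(Z) = 5 + (Z + Z)/(Z - 4) = 5 + (2*Z)/(-4 + Z) = 5 + 2*Z/(-4 + Z))
(-38 - 47)*K(-6) = (-38 - 47)*((-20 + 7*(-6))/(-4 - 6)) = -85*(-20 - 42)/(-10) = -(-17)*(-62)/2 = -85*31/5 = -527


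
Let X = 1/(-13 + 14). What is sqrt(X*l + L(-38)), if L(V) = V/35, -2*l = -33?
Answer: sqrt(75530)/70 ≈ 3.9261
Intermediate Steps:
X = 1 (X = 1/1 = 1)
l = 33/2 (l = -1/2*(-33) = 33/2 ≈ 16.500)
L(V) = V/35 (L(V) = V*(1/35) = V/35)
sqrt(X*l + L(-38)) = sqrt(1*(33/2) + (1/35)*(-38)) = sqrt(33/2 - 38/35) = sqrt(1079/70) = sqrt(75530)/70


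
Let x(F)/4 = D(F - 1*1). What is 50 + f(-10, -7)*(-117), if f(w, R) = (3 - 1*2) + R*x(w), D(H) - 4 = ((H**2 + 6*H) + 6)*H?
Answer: -2185159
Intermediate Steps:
D(H) = 4 + H*(6 + H**2 + 6*H) (D(H) = 4 + ((H**2 + 6*H) + 6)*H = 4 + (6 + H**2 + 6*H)*H = 4 + H*(6 + H**2 + 6*H))
x(F) = -8 + 4*(-1 + F)**3 + 24*F + 24*(-1 + F)**2 (x(F) = 4*(4 + (F - 1*1)**3 + 6*(F - 1*1) + 6*(F - 1*1)**2) = 4*(4 + (F - 1)**3 + 6*(F - 1) + 6*(F - 1)**2) = 4*(4 + (-1 + F)**3 + 6*(-1 + F) + 6*(-1 + F)**2) = 4*(4 + (-1 + F)**3 + (-6 + 6*F) + 6*(-1 + F)**2) = 4*(-2 + (-1 + F)**3 + 6*F + 6*(-1 + F)**2) = -8 + 4*(-1 + F)**3 + 24*F + 24*(-1 + F)**2)
f(w, R) = 1 + R*(12 - 12*w + 4*w**3 + 12*w**2) (f(w, R) = (3 - 1*2) + R*(12 - 12*w + 4*w**3 + 12*w**2) = (3 - 2) + R*(12 - 12*w + 4*w**3 + 12*w**2) = 1 + R*(12 - 12*w + 4*w**3 + 12*w**2))
50 + f(-10, -7)*(-117) = 50 + (1 + 4*(-7)*(-2 + (-1 - 10)**3 + 6*(-10) + 6*(-1 - 10)**2))*(-117) = 50 + (1 + 4*(-7)*(-2 + (-11)**3 - 60 + 6*(-11)**2))*(-117) = 50 + (1 + 4*(-7)*(-2 - 1331 - 60 + 6*121))*(-117) = 50 + (1 + 4*(-7)*(-2 - 1331 - 60 + 726))*(-117) = 50 + (1 + 4*(-7)*(-667))*(-117) = 50 + (1 + 18676)*(-117) = 50 + 18677*(-117) = 50 - 2185209 = -2185159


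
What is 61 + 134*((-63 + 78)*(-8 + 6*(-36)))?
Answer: -450179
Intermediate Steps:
61 + 134*((-63 + 78)*(-8 + 6*(-36))) = 61 + 134*(15*(-8 - 216)) = 61 + 134*(15*(-224)) = 61 + 134*(-3360) = 61 - 450240 = -450179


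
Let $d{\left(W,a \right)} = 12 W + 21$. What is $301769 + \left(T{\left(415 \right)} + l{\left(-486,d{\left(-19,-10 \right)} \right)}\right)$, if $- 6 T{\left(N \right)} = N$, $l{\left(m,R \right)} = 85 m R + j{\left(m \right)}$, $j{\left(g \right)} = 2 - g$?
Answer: $\frac{53120147}{6} \approx 8.8534 \cdot 10^{6}$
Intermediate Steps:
$d{\left(W,a \right)} = 21 + 12 W$
$l{\left(m,R \right)} = 2 - m + 85 R m$ ($l{\left(m,R \right)} = 85 m R - \left(-2 + m\right) = 85 R m - \left(-2 + m\right) = 2 - m + 85 R m$)
$T{\left(N \right)} = - \frac{N}{6}$
$301769 + \left(T{\left(415 \right)} + l{\left(-486,d{\left(-19,-10 \right)} \right)}\right) = 301769 - \left(- \frac{2513}{6} - 85 \left(21 + 12 \left(-19\right)\right) \left(-486\right)\right) = 301769 - \left(- \frac{2513}{6} - 85 \left(21 - 228\right) \left(-486\right)\right) = 301769 + \left(- \frac{415}{6} + \left(2 + 486 + 85 \left(-207\right) \left(-486\right)\right)\right) = 301769 + \left(- \frac{415}{6} + \left(2 + 486 + 8551170\right)\right) = 301769 + \left(- \frac{415}{6} + 8551658\right) = 301769 + \frac{51309533}{6} = \frac{53120147}{6}$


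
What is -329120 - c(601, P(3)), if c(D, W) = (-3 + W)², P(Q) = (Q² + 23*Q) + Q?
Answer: -335204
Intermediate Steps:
P(Q) = Q² + 24*Q
-329120 - c(601, P(3)) = -329120 - (-3 + 3*(24 + 3))² = -329120 - (-3 + 3*27)² = -329120 - (-3 + 81)² = -329120 - 1*78² = -329120 - 1*6084 = -329120 - 6084 = -335204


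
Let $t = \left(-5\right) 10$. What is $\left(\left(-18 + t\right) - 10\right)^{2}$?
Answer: $6084$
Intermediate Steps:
$t = -50$
$\left(\left(-18 + t\right) - 10\right)^{2} = \left(\left(-18 - 50\right) - 10\right)^{2} = \left(-68 - 10\right)^{2} = \left(-78\right)^{2} = 6084$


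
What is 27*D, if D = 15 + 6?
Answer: 567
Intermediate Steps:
D = 21
27*D = 27*21 = 567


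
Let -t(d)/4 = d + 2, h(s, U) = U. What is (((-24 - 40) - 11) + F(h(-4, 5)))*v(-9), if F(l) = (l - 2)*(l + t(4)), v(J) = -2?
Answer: 264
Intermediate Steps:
t(d) = -8 - 4*d (t(d) = -4*(d + 2) = -4*(2 + d) = -8 - 4*d)
F(l) = (-24 + l)*(-2 + l) (F(l) = (l - 2)*(l + (-8 - 4*4)) = (-2 + l)*(l + (-8 - 16)) = (-2 + l)*(l - 24) = (-2 + l)*(-24 + l) = (-24 + l)*(-2 + l))
(((-24 - 40) - 11) + F(h(-4, 5)))*v(-9) = (((-24 - 40) - 11) + (48 + 5**2 - 26*5))*(-2) = ((-64 - 11) + (48 + 25 - 130))*(-2) = (-75 - 57)*(-2) = -132*(-2) = 264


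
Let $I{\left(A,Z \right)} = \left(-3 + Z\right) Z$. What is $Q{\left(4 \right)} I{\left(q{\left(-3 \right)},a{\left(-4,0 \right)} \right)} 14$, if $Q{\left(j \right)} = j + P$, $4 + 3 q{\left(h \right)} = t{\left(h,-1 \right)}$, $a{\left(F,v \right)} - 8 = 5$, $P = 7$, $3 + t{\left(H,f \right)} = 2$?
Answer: $20020$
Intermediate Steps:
$t{\left(H,f \right)} = -1$ ($t{\left(H,f \right)} = -3 + 2 = -1$)
$a{\left(F,v \right)} = 13$ ($a{\left(F,v \right)} = 8 + 5 = 13$)
$q{\left(h \right)} = - \frac{5}{3}$ ($q{\left(h \right)} = - \frac{4}{3} + \frac{1}{3} \left(-1\right) = - \frac{4}{3} - \frac{1}{3} = - \frac{5}{3}$)
$I{\left(A,Z \right)} = Z \left(-3 + Z\right)$
$Q{\left(j \right)} = 7 + j$ ($Q{\left(j \right)} = j + 7 = 7 + j$)
$Q{\left(4 \right)} I{\left(q{\left(-3 \right)},a{\left(-4,0 \right)} \right)} 14 = \left(7 + 4\right) 13 \left(-3 + 13\right) 14 = 11 \cdot 13 \cdot 10 \cdot 14 = 11 \cdot 130 \cdot 14 = 1430 \cdot 14 = 20020$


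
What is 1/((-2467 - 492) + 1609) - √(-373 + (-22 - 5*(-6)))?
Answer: -1/1350 - I*√365 ≈ -0.00074074 - 19.105*I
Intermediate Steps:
1/((-2467 - 492) + 1609) - √(-373 + (-22 - 5*(-6))) = 1/(-2959 + 1609) - √(-373 + (-22 + 30)) = 1/(-1350) - √(-373 + 8) = -1/1350 - √(-365) = -1/1350 - I*√365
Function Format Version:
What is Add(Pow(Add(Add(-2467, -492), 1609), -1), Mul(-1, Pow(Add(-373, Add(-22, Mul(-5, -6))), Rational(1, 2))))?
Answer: Add(Rational(-1, 1350), Mul(-1, I, Pow(365, Rational(1, 2)))) ≈ Add(-0.00074074, Mul(-19.105, I))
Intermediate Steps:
Add(Pow(Add(Add(-2467, -492), 1609), -1), Mul(-1, Pow(Add(-373, Add(-22, Mul(-5, -6))), Rational(1, 2)))) = Add(Pow(Add(-2959, 1609), -1), Mul(-1, Pow(Add(-373, Add(-22, 30)), Rational(1, 2)))) = Add(Pow(-1350, -1), Mul(-1, Pow(Add(-373, 8), Rational(1, 2)))) = Add(Rational(-1, 1350), Mul(-1, Pow(-365, Rational(1, 2)))) = Add(Rational(-1, 1350), Mul(-1, Mul(I, Pow(365, Rational(1, 2))))) = Add(Rational(-1, 1350), Mul(-1, I, Pow(365, Rational(1, 2))))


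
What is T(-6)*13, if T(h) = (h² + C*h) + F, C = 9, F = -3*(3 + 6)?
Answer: -585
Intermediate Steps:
F = -27 (F = -3*9 = -27)
T(h) = -27 + h² + 9*h (T(h) = (h² + 9*h) - 27 = -27 + h² + 9*h)
T(-6)*13 = (-27 + (-6)² + 9*(-6))*13 = (-27 + 36 - 54)*13 = -45*13 = -585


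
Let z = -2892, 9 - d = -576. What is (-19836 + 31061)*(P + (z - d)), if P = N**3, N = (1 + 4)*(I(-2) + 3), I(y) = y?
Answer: -37626200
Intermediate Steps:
d = 585 (d = 9 - 1*(-576) = 9 + 576 = 585)
N = 5 (N = (1 + 4)*(-2 + 3) = 5*1 = 5)
P = 125 (P = 5**3 = 125)
(-19836 + 31061)*(P + (z - d)) = (-19836 + 31061)*(125 + (-2892 - 1*585)) = 11225*(125 + (-2892 - 585)) = 11225*(125 - 3477) = 11225*(-3352) = -37626200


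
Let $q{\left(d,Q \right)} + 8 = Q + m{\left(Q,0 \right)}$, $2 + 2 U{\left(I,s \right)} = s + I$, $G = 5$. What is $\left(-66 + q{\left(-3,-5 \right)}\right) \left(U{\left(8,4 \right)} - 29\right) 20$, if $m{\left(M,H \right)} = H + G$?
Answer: $35520$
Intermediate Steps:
$m{\left(M,H \right)} = 5 + H$ ($m{\left(M,H \right)} = H + 5 = 5 + H$)
$U{\left(I,s \right)} = -1 + \frac{I}{2} + \frac{s}{2}$ ($U{\left(I,s \right)} = -1 + \frac{s + I}{2} = -1 + \frac{I + s}{2} = -1 + \left(\frac{I}{2} + \frac{s}{2}\right) = -1 + \frac{I}{2} + \frac{s}{2}$)
$q{\left(d,Q \right)} = -3 + Q$ ($q{\left(d,Q \right)} = -8 + \left(Q + \left(5 + 0\right)\right) = -8 + \left(Q + 5\right) = -8 + \left(5 + Q\right) = -3 + Q$)
$\left(-66 + q{\left(-3,-5 \right)}\right) \left(U{\left(8,4 \right)} - 29\right) 20 = \left(-66 - 8\right) \left(\left(-1 + \frac{1}{2} \cdot 8 + \frac{1}{2} \cdot 4\right) - 29\right) 20 = \left(-66 - 8\right) \left(\left(-1 + 4 + 2\right) - 29\right) 20 = - 74 \left(5 - 29\right) 20 = \left(-74\right) \left(-24\right) 20 = 1776 \cdot 20 = 35520$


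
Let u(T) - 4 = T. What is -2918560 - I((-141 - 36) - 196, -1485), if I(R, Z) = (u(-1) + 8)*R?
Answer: -2914457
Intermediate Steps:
u(T) = 4 + T
I(R, Z) = 11*R (I(R, Z) = ((4 - 1) + 8)*R = (3 + 8)*R = 11*R)
-2918560 - I((-141 - 36) - 196, -1485) = -2918560 - 11*((-141 - 36) - 196) = -2918560 - 11*(-177 - 196) = -2918560 - 11*(-373) = -2918560 - 1*(-4103) = -2918560 + 4103 = -2914457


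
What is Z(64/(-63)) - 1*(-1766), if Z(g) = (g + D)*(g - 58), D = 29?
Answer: 454420/3969 ≈ 114.49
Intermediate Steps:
Z(g) = (-58 + g)*(29 + g) (Z(g) = (g + 29)*(g - 58) = (29 + g)*(-58 + g) = (-58 + g)*(29 + g))
Z(64/(-63)) - 1*(-1766) = (-1682 + (64/(-63))**2 - 1856/(-63)) - 1*(-1766) = (-1682 + (64*(-1/63))**2 - 1856*(-1)/63) + 1766 = (-1682 + (-64/63)**2 - 29*(-64/63)) + 1766 = (-1682 + 4096/3969 + 1856/63) + 1766 = -6554834/3969 + 1766 = 454420/3969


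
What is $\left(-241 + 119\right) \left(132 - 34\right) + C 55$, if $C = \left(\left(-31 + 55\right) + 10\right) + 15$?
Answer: $-9261$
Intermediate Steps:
$C = 49$ ($C = \left(24 + 10\right) + 15 = 34 + 15 = 49$)
$\left(-241 + 119\right) \left(132 - 34\right) + C 55 = \left(-241 + 119\right) \left(132 - 34\right) + 49 \cdot 55 = - 122 \left(132 - 34\right) + 2695 = \left(-122\right) 98 + 2695 = -11956 + 2695 = -9261$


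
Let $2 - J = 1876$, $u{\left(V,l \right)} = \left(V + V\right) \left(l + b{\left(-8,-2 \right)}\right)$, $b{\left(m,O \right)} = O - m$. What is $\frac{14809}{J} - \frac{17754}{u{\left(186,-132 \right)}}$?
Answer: $- \frac{55071371}{7319844} \approx -7.5236$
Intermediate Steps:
$u{\left(V,l \right)} = 2 V \left(6 + l\right)$ ($u{\left(V,l \right)} = \left(V + V\right) \left(l - -6\right) = 2 V \left(l + \left(-2 + 8\right)\right) = 2 V \left(l + 6\right) = 2 V \left(6 + l\right)$)
$J = -1874$ ($J = 2 - 1876 = -1874$)
$\frac{14809}{J} - \frac{17754}{u{\left(186,-132 \right)}} = \frac{14809}{-1874} - \frac{17754}{2 \cdot 186 \left(6 - 132\right)} = 14809 \left(- \frac{1}{1874}\right) - \frac{17754}{2 \cdot 186 \left(-126\right)} = - \frac{14809}{1874} - \frac{17754}{-46872} = - \frac{14809}{1874} - - \frac{2959}{7812} = - \frac{14809}{1874} + \frac{2959}{7812} = - \frac{55071371}{7319844}$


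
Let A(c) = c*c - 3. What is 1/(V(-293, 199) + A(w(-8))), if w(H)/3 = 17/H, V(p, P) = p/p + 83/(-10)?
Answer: 320/9709 ≈ 0.032959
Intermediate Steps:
V(p, P) = -73/10 (V(p, P) = 1 + 83*(-1/10) = 1 - 83/10 = -73/10)
w(H) = 51/H (w(H) = 3*(17/H) = 51/H)
A(c) = -3 + c**2 (A(c) = c**2 - 3 = -3 + c**2)
1/(V(-293, 199) + A(w(-8))) = 1/(-73/10 + (-3 + (51/(-8))**2)) = 1/(-73/10 + (-3 + (51*(-1/8))**2)) = 1/(-73/10 + (-3 + (-51/8)**2)) = 1/(-73/10 + (-3 + 2601/64)) = 1/(-73/10 + 2409/64) = 1/(9709/320) = 320/9709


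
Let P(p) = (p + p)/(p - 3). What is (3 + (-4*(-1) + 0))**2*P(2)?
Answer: -196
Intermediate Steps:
P(p) = 2*p/(-3 + p) (P(p) = (2*p)/(-3 + p) = 2*p/(-3 + p))
(3 + (-4*(-1) + 0))**2*P(2) = (3 + (-4*(-1) + 0))**2*(2*2/(-3 + 2)) = (3 + (4 + 0))**2*(2*2/(-1)) = (3 + 4)**2*(2*2*(-1)) = 7**2*(-4) = 49*(-4) = -196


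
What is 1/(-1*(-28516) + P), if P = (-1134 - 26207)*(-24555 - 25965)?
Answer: 1/1381295836 ≈ 7.2396e-10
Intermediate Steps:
P = 1381267320 (P = -27341*(-50520) = 1381267320)
1/(-1*(-28516) + P) = 1/(-1*(-28516) + 1381267320) = 1/(28516 + 1381267320) = 1/1381295836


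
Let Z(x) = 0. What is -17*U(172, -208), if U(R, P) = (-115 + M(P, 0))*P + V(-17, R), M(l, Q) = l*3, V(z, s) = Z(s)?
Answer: -2613104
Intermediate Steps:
V(z, s) = 0
M(l, Q) = 3*l
U(R, P) = P*(-115 + 3*P) (U(R, P) = (-115 + 3*P)*P + 0 = P*(-115 + 3*P) + 0 = P*(-115 + 3*P))
-17*U(172, -208) = -(-3536)*(-115 + 3*(-208)) = -(-3536)*(-115 - 624) = -(-3536)*(-739) = -17*153712 = -2613104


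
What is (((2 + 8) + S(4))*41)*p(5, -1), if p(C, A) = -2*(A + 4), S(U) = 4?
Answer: -3444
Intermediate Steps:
p(C, A) = -8 - 2*A (p(C, A) = -2*(4 + A) = -8 - 2*A)
(((2 + 8) + S(4))*41)*p(5, -1) = (((2 + 8) + 4)*41)*(-8 - 2*(-1)) = ((10 + 4)*41)*(-8 + 2) = (14*41)*(-6) = 574*(-6) = -3444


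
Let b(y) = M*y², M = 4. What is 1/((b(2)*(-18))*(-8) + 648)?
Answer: 1/2952 ≈ 0.00033875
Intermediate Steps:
b(y) = 4*y²
1/((b(2)*(-18))*(-8) + 648) = 1/(((4*2²)*(-18))*(-8) + 648) = 1/(((4*4)*(-18))*(-8) + 648) = 1/((16*(-18))*(-8) + 648) = 1/(-288*(-8) + 648) = 1/(2304 + 648) = 1/2952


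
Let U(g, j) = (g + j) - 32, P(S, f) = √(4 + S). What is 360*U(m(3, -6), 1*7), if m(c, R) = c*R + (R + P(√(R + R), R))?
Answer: -17640 + 360*√(4 + 2*I*√3) ≈ -16864.0 + 289.29*I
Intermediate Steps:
m(c, R) = R + √(4 + √2*√R) + R*c (m(c, R) = c*R + (R + √(4 + √(R + R))) = R*c + (R + √(4 + √(2*R))) = R*c + (R + √(4 + √2*√R)) = R + √(4 + √2*√R) + R*c)
U(g, j) = -32 + g + j
360*U(m(3, -6), 1*7) = 360*(-32 + (-6 + √(4 + √2*√(-6)) - 6*3) + 1*7) = 360*(-32 + (-6 + √(4 + √2*(I*√6)) - 18) + 7) = 360*(-32 + (-6 + √(4 + 2*I*√3) - 18) + 7) = 360*(-32 + (-24 + √(4 + 2*I*√3)) + 7) = 360*(-49 + √(4 + 2*I*√3)) = -17640 + 360*√(4 + 2*I*√3)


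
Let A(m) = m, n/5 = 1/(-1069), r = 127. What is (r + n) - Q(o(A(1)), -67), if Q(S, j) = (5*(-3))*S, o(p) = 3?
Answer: 183863/1069 ≈ 172.00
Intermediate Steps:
n = -5/1069 (n = 5/(-1069) = 5*(-1/1069) = -5/1069 ≈ -0.0046773)
Q(S, j) = -15*S
(r + n) - Q(o(A(1)), -67) = (127 - 5/1069) - (-15)*3 = 135758/1069 - 1*(-45) = 135758/1069 + 45 = 183863/1069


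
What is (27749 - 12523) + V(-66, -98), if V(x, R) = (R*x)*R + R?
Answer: -618736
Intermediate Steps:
V(x, R) = R + x*R**2 (V(x, R) = x*R**2 + R = R + x*R**2)
(27749 - 12523) + V(-66, -98) = (27749 - 12523) - 98*(1 - 98*(-66)) = 15226 - 98*(1 + 6468) = 15226 - 98*6469 = 15226 - 633962 = -618736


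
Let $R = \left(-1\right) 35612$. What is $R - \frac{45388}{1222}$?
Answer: $- \frac{21781626}{611} \approx -35649.0$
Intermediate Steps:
$R = -35612$
$R - \frac{45388}{1222} = -35612 - \frac{45388}{1222} = -35612 - 45388 \cdot \frac{1}{1222} = -35612 - \frac{22694}{611} = - \frac{21781626}{611}$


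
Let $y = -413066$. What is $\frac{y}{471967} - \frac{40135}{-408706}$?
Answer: $- \frac{149880157051}{192895744702} \approx -0.777$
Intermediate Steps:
$\frac{y}{471967} - \frac{40135}{-408706} = - \frac{413066}{471967} - \frac{40135}{-408706} = \left(-413066\right) \frac{1}{471967} - - \frac{40135}{408706} = - \frac{413066}{471967} + \frac{40135}{408706} = - \frac{149880157051}{192895744702}$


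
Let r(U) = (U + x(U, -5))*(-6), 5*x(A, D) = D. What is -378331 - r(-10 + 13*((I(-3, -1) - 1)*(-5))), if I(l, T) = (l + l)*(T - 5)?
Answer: -392047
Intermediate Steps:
x(A, D) = D/5
I(l, T) = 2*l*(-5 + T) (I(l, T) = (2*l)*(-5 + T) = 2*l*(-5 + T))
r(U) = 6 - 6*U (r(U) = (U + (⅕)*(-5))*(-6) = (U - 1)*(-6) = (-1 + U)*(-6) = 6 - 6*U)
-378331 - r(-10 + 13*((I(-3, -1) - 1)*(-5))) = -378331 - (6 - 6*(-10 + 13*((2*(-3)*(-5 - 1) - 1)*(-5)))) = -378331 - (6 - 6*(-10 + 13*((2*(-3)*(-6) - 1)*(-5)))) = -378331 - (6 - 6*(-10 + 13*((36 - 1)*(-5)))) = -378331 - (6 - 6*(-10 + 13*(35*(-5)))) = -378331 - (6 - 6*(-10 + 13*(-175))) = -378331 - (6 - 6*(-10 - 2275)) = -378331 - (6 - 6*(-2285)) = -378331 - (6 + 13710) = -378331 - 1*13716 = -378331 - 13716 = -392047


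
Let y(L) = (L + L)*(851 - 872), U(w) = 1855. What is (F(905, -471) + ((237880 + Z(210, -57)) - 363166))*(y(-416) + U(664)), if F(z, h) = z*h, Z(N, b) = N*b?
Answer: -10890977097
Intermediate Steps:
y(L) = -42*L (y(L) = (2*L)*(-21) = -42*L)
F(z, h) = h*z
(F(905, -471) + ((237880 + Z(210, -57)) - 363166))*(y(-416) + U(664)) = (-471*905 + ((237880 + 210*(-57)) - 363166))*(-42*(-416) + 1855) = (-426255 + ((237880 - 11970) - 363166))*(17472 + 1855) = (-426255 + (225910 - 363166))*19327 = (-426255 - 137256)*19327 = -563511*19327 = -10890977097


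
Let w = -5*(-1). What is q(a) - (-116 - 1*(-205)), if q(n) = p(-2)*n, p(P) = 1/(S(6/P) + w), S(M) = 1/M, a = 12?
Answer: -605/7 ≈ -86.429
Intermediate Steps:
w = 5
S(M) = 1/M
p(P) = 1/(5 + P/6) (p(P) = 1/(1/(6/P) + 5) = 1/(P/6 + 5) = 1/(5 + P/6))
q(n) = 3*n/14 (q(n) = (6/(30 - 2))*n = (6/28)*n = (6*(1/28))*n = 3*n/14)
q(a) - (-116 - 1*(-205)) = (3/14)*12 - (-116 - 1*(-205)) = 18/7 - (-116 + 205) = 18/7 - 1*89 = 18/7 - 89 = -605/7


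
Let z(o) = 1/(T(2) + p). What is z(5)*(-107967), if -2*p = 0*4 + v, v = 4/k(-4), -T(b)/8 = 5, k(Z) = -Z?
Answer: 71978/27 ≈ 2665.9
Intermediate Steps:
T(b) = -40 (T(b) = -8*5 = -40)
v = 1 (v = 4/((-1*(-4))) = 4/4 = 4*(1/4) = 1)
p = -1/2 (p = -(0*4 + 1)/2 = -(0 + 1)/2 = -1/2*1 = -1/2 ≈ -0.50000)
z(o) = -2/81 (z(o) = 1/(-40 - 1/2) = 1/(-81/2) = -2/81)
z(5)*(-107967) = -2/81*(-107967) = 71978/27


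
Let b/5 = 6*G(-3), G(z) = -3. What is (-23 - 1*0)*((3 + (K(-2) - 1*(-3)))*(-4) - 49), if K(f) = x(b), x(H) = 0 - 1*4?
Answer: 1311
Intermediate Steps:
b = -90 (b = 5*(6*(-3)) = 5*(-18) = -90)
x(H) = -4 (x(H) = 0 - 4 = -4)
K(f) = -4
(-23 - 1*0)*((3 + (K(-2) - 1*(-3)))*(-4) - 49) = (-23 - 1*0)*((3 + (-4 - 1*(-3)))*(-4) - 49) = (-23 + 0)*((3 + (-4 + 3))*(-4) - 49) = -23*((3 - 1)*(-4) - 49) = -23*(2*(-4) - 49) = -23*(-8 - 49) = -23*(-57) = 1311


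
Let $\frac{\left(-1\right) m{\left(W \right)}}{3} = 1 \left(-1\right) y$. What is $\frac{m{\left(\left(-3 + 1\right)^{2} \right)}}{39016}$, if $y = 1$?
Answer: $\frac{3}{39016} \approx 7.6892 \cdot 10^{-5}$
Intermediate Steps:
$m{\left(W \right)} = 3$ ($m{\left(W \right)} = - 3 \cdot 1 \left(-1\right) 1 = - 3 \left(\left(-1\right) 1\right) = \left(-3\right) \left(-1\right) = 3$)
$\frac{m{\left(\left(-3 + 1\right)^{2} \right)}}{39016} = \frac{3}{39016}$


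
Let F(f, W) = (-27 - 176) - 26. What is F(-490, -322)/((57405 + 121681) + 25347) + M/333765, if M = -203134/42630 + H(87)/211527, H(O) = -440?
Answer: -116334543059385674/102546699475544637075 ≈ -0.0011345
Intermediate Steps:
M = -7164513803/1502899335 (M = -203134/42630 - 440/211527 = -203134*1/42630 - 440*1/211527 = -101567/21315 - 440/211527 = -7164513803/1502899335 ≈ -4.7671)
F(f, W) = -229 (F(f, W) = -203 - 26 = -229)
F(-490, -322)/((57405 + 121681) + 25347) + M/333765 = -229/((57405 + 121681) + 25347) - 7164513803/1502899335/333765 = -229/(179086 + 25347) - 7164513803/1502899335*1/333765 = -229/204433 - 7164513803/501615196546275 = -116334543059385674/102546699475544637075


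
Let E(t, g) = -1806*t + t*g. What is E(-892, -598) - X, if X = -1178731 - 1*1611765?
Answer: 4934864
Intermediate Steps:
E(t, g) = -1806*t + g*t
X = -2790496 (X = -1178731 - 1611765 = -2790496)
E(-892, -598) - X = -892*(-1806 - 598) - 1*(-2790496) = -892*(-2404) + 2790496 = 2144368 + 2790496 = 4934864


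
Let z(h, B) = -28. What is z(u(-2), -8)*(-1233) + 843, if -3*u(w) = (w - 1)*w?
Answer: 35367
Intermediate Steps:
u(w) = -w*(-1 + w)/3 (u(w) = -(w - 1)*w/3 = -(-1 + w)*w/3 = -w*(-1 + w)/3)
z(u(-2), -8)*(-1233) + 843 = -28*(-1233) + 843 = 34524 + 843 = 35367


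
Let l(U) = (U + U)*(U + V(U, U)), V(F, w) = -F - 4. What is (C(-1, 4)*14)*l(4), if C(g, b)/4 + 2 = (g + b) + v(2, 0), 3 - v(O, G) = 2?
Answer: -3584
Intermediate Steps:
v(O, G) = 1 (v(O, G) = 3 - 1*2 = 3 - 2 = 1)
V(F, w) = -4 - F
l(U) = -8*U (l(U) = (U + U)*(U + (-4 - U)) = (2*U)*(-4) = -8*U)
C(g, b) = -4 + 4*b + 4*g (C(g, b) = -8 + 4*((g + b) + 1) = -8 + 4*((b + g) + 1) = -8 + 4*(1 + b + g) = -8 + (4 + 4*b + 4*g) = -4 + 4*b + 4*g)
(C(-1, 4)*14)*l(4) = ((-4 + 4*4 + 4*(-1))*14)*(-8*4) = ((-4 + 16 - 4)*14)*(-32) = (8*14)*(-32) = 112*(-32) = -3584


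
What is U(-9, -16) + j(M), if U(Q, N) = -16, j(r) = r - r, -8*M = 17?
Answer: -16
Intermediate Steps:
M = -17/8 (M = -⅛*17 = -17/8 ≈ -2.1250)
j(r) = 0
U(-9, -16) + j(M) = -16 + 0 = -16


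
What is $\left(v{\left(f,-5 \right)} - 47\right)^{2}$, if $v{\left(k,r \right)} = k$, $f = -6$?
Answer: $2809$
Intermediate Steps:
$\left(v{\left(f,-5 \right)} - 47\right)^{2} = \left(-6 - 47\right)^{2} = \left(-53\right)^{2} = 2809$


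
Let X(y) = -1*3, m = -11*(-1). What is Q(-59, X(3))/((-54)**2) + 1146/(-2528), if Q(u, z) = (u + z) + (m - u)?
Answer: -415189/921456 ≈ -0.45058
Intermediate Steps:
m = 11
X(y) = -3
Q(u, z) = 11 + z (Q(u, z) = (u + z) + (11 - u) = 11 + z)
Q(-59, X(3))/((-54)**2) + 1146/(-2528) = (11 - 3)/((-54)**2) + 1146/(-2528) = 8/2916 + 1146*(-1/2528) = 8*(1/2916) - 573/1264 = 2/729 - 573/1264 = -415189/921456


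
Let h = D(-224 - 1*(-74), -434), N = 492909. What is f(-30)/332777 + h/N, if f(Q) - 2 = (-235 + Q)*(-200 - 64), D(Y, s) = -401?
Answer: 798871067/3814622751 ≈ 0.20942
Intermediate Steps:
f(Q) = 62042 - 264*Q (f(Q) = 2 + (-235 + Q)*(-200 - 64) = 2 + (-235 + Q)*(-264) = 2 + (62040 - 264*Q) = 62042 - 264*Q)
h = -401
f(-30)/332777 + h/N = (62042 - 264*(-30))/332777 - 401/492909 = (62042 + 7920)*(1/332777) - 401*1/492909 = 69962*(1/332777) - 401/492909 = 69962/332777 - 401/492909 = 798871067/3814622751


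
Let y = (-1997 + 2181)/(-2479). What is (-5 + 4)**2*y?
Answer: -184/2479 ≈ -0.074224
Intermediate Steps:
y = -184/2479 (y = 184*(-1/2479) = -184/2479 ≈ -0.074224)
(-5 + 4)**2*y = (-5 + 4)**2*(-184/2479) = (-1)**2*(-184/2479) = 1*(-184/2479) = -184/2479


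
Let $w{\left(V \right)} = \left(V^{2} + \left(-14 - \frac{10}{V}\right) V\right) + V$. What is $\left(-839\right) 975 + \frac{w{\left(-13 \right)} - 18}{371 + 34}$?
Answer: $- \frac{66259963}{81} \approx -8.1802 \cdot 10^{5}$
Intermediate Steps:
$w{\left(V \right)} = V + V^{2} + V \left(-14 - \frac{10}{V}\right)$ ($w{\left(V \right)} = \left(V^{2} + V \left(-14 - \frac{10}{V}\right)\right) + V = V + V^{2} + V \left(-14 - \frac{10}{V}\right)$)
$\left(-839\right) 975 + \frac{w{\left(-13 \right)} - 18}{371 + 34} = \left(-839\right) 975 + \frac{\left(-10 + \left(-13\right)^{2} - -169\right) - 18}{371 + 34} = -818025 + \frac{\left(-10 + 169 + 169\right) - 18}{405} = -818025 + \left(328 - 18\right) \frac{1}{405} = -818025 + 310 \cdot \frac{1}{405} = -818025 + \frac{62}{81} = - \frac{66259963}{81}$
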